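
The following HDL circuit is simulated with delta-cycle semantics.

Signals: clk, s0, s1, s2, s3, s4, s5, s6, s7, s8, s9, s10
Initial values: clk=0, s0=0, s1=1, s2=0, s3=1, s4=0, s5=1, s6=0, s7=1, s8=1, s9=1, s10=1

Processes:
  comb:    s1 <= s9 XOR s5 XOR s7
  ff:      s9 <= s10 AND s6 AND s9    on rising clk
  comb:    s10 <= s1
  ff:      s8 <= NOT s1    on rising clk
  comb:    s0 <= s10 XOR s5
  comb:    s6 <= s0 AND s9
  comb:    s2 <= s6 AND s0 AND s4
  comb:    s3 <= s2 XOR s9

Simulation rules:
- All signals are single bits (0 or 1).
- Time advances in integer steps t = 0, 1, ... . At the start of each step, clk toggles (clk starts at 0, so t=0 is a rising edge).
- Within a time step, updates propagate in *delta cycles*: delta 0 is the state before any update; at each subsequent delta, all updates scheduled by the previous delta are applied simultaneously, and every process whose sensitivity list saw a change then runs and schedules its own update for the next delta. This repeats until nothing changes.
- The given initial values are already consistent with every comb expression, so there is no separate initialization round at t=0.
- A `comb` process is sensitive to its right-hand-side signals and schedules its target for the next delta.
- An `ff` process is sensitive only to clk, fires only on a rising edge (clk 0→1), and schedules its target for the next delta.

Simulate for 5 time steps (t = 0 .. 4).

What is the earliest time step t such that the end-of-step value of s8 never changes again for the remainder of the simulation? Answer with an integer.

[bits: s6,s0,clk,s2,s1,s9,s10,s4,s3,s8,s7,s5]
t=0: Δ0=000011101111 Δ1=001011101111 Δ2=001010101011 Δ3=001000100011 Δ4=001000000011 Δ5=011000000011 | 5Δ
t=1: Δ0=011000000011 Δ1=010000000011 | 1Δ
t=2: Δ0=010000000011 Δ1=011000000011 Δ2=011000000111 | 2Δ
t=3: Δ0=011000000111 Δ1=010000000111 | 1Δ
t=4: Δ0=010000000111 Δ1=011000000111 | 1Δ

2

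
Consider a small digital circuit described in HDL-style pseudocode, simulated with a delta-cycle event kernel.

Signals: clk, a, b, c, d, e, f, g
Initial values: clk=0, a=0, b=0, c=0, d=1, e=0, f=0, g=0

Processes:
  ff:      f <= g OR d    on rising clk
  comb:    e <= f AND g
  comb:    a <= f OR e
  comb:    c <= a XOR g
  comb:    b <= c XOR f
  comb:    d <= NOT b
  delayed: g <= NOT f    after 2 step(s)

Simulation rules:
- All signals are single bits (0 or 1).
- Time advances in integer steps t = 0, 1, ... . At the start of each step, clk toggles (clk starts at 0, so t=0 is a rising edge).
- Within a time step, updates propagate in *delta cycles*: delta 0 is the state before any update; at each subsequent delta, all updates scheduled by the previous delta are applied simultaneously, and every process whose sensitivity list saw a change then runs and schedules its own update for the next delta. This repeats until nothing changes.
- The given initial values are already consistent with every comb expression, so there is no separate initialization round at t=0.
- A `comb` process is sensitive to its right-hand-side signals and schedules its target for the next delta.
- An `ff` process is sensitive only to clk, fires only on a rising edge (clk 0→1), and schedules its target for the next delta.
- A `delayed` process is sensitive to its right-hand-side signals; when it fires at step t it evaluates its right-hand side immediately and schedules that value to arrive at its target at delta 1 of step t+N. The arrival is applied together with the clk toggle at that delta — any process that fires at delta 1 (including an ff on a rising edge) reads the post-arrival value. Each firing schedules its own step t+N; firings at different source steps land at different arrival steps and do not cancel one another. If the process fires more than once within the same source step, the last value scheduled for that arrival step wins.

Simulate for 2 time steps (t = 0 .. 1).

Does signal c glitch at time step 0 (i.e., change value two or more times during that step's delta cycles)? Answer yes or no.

[bits: clk,f,d,c,g,b,a,e]
t=0: Δ0=00100000 Δ1=10100000 Δ2=11100000 Δ3=11100110 Δ4=11010110 Δ5=11010010 Δ6=11110010 | 6Δ
t=1: Δ0=11110010 Δ1=01110010 | 1Δ

no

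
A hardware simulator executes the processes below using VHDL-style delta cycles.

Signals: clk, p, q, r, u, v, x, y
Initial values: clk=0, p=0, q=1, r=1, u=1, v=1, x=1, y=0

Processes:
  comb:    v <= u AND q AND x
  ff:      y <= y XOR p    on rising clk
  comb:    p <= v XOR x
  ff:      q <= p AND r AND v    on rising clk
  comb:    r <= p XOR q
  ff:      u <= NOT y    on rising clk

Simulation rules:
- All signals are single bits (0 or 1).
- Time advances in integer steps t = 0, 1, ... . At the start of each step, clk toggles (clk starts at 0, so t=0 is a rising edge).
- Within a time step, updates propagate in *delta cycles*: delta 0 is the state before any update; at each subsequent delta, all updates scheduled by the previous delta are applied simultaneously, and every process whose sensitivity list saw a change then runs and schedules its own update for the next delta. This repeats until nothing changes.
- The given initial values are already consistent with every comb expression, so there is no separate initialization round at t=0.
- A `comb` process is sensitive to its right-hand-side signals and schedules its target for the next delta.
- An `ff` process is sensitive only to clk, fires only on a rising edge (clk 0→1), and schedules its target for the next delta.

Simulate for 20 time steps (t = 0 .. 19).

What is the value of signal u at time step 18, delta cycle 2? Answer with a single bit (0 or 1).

t=0 Δ0: clk=0 r=1 x=1 v=1 y=0 q=1 u=1 p=0
  Δ1: clk:0→1
  Δ2: q:1→0
  Δ3: r:1→0, v:1→0
  Δ4: p:0→1
  Δ5: r:0→1
  (5Δ to stable)
t=1 Δ0: clk=1 r=1 x=1 v=0 y=0 q=0 u=1 p=1
  Δ1: clk:1→0
  (1Δ to stable)
t=2 Δ0: clk=0 r=1 x=1 v=0 y=0 q=0 u=1 p=1
  Δ1: clk:0→1
  Δ2: y:0→1
  (2Δ to stable)
t=3 Δ0: clk=1 r=1 x=1 v=0 y=1 q=0 u=1 p=1
  Δ1: clk:1→0
  (1Δ to stable)
t=4 Δ0: clk=0 r=1 x=1 v=0 y=1 q=0 u=1 p=1
  Δ1: clk:0→1
  Δ2: y:1→0, u:1→0
  (2Δ to stable)
t=5 Δ0: clk=1 r=1 x=1 v=0 y=0 q=0 u=0 p=1
  Δ1: clk:1→0
  (1Δ to stable)
t=6 Δ0: clk=0 r=1 x=1 v=0 y=0 q=0 u=0 p=1
  Δ1: clk:0→1
  Δ2: y:0→1, u:0→1
  (2Δ to stable)
t=7 Δ0: clk=1 r=1 x=1 v=0 y=1 q=0 u=1 p=1
  Δ1: clk:1→0
  (1Δ to stable)
t=8 Δ0: clk=0 r=1 x=1 v=0 y=1 q=0 u=1 p=1
  Δ1: clk:0→1
  Δ2: y:1→0, u:1→0
  (2Δ to stable)
t=9 Δ0: clk=1 r=1 x=1 v=0 y=0 q=0 u=0 p=1
  Δ1: clk:1→0
  (1Δ to stable)
t=10 Δ0: clk=0 r=1 x=1 v=0 y=0 q=0 u=0 p=1
  Δ1: clk:0→1
  Δ2: y:0→1, u:0→1
  (2Δ to stable)
t=11 Δ0: clk=1 r=1 x=1 v=0 y=1 q=0 u=1 p=1
  Δ1: clk:1→0
  (1Δ to stable)
t=12 Δ0: clk=0 r=1 x=1 v=0 y=1 q=0 u=1 p=1
  Δ1: clk:0→1
  Δ2: y:1→0, u:1→0
  (2Δ to stable)
t=13 Δ0: clk=1 r=1 x=1 v=0 y=0 q=0 u=0 p=1
  Δ1: clk:1→0
  (1Δ to stable)
t=14 Δ0: clk=0 r=1 x=1 v=0 y=0 q=0 u=0 p=1
  Δ1: clk:0→1
  Δ2: y:0→1, u:0→1
  (2Δ to stable)
t=15 Δ0: clk=1 r=1 x=1 v=0 y=1 q=0 u=1 p=1
  Δ1: clk:1→0
  (1Δ to stable)
t=16 Δ0: clk=0 r=1 x=1 v=0 y=1 q=0 u=1 p=1
  Δ1: clk:0→1
  Δ2: y:1→0, u:1→0
  (2Δ to stable)
t=17 Δ0: clk=1 r=1 x=1 v=0 y=0 q=0 u=0 p=1
  Δ1: clk:1→0
  (1Δ to stable)
t=18 Δ0: clk=0 r=1 x=1 v=0 y=0 q=0 u=0 p=1
  Δ1: clk:0→1
  Δ2: y:0→1, u:0→1
  (2Δ to stable)
t=19 Δ0: clk=1 r=1 x=1 v=0 y=1 q=0 u=1 p=1
  Δ1: clk:1→0
  (1Δ to stable)

1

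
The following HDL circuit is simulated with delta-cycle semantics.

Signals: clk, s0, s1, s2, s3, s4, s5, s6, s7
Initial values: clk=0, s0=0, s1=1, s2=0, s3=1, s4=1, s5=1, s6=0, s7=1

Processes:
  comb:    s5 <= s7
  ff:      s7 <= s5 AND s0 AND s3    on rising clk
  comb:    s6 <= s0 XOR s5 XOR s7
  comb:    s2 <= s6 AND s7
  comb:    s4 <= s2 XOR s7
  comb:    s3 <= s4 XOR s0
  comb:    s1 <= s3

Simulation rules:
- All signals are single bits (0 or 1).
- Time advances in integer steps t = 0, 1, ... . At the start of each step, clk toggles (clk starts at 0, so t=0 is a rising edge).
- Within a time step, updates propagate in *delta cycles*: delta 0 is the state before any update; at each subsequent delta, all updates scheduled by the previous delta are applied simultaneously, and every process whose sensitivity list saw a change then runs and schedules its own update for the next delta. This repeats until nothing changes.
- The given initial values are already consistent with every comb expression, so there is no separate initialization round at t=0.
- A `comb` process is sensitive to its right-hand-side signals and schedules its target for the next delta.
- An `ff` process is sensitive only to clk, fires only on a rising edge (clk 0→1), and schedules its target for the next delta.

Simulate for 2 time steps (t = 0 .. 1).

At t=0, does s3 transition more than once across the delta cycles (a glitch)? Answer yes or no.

no

[bits: s2,s3,s0,s6,s1,s4,s7,clk,s5]
t=0: Δ0=010011101 Δ1=010011111 Δ2=010011011 Δ3=010110010 Δ4=000010010 Δ5=000000010 | 5Δ
t=1: Δ0=000000010 Δ1=000000000 | 1Δ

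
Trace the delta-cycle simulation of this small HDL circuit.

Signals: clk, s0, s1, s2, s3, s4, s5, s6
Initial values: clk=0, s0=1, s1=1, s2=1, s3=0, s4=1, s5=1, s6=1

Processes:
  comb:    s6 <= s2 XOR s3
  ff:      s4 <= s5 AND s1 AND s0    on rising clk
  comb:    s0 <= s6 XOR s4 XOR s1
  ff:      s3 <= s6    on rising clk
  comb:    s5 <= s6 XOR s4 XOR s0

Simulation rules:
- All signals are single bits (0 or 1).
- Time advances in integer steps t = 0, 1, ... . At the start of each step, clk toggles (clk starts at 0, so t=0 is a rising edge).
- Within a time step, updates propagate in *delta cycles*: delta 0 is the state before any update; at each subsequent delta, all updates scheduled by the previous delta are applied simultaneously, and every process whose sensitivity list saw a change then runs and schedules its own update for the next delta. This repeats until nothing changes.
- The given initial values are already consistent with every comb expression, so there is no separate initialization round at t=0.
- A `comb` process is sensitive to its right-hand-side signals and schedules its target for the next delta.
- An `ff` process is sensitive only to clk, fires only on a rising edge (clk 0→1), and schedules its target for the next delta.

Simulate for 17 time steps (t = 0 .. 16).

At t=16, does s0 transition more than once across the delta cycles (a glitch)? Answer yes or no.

no

[bits: s6,clk,s2,s0,s4,s1,s3,s5]
t=0: Δ0=10111101 Δ1=11111101 Δ2=11111111 Δ3=01111111 Δ4=01101110 Δ5=01101111 | 5Δ
t=1: Δ0=01101111 Δ1=00101111 | 1Δ
t=2: Δ0=00101111 Δ1=01101111 Δ2=01100101 Δ3=11110100 Δ4=11100100 Δ5=11100101 | 5Δ
t=3: Δ0=11100101 Δ1=10100101 | 1Δ
t=4: Δ0=10100101 Δ1=11100101 Δ2=11100111 Δ3=01100111 Δ4=01110110 Δ5=01110111 | 5Δ
t=5: Δ0=01110111 Δ1=00110111 | 1Δ
t=6: Δ0=00110111 Δ1=01110111 Δ2=01111101 Δ3=11101100 Δ4=11111100 Δ5=11111101 | 5Δ
t=7: Δ0=11111101 Δ1=10111101 | 1Δ
t=8: Δ0=10111101 Δ1=11111101 Δ2=11111111 Δ3=01111111 Δ4=01101110 Δ5=01101111 | 5Δ
t=9: Δ0=01101111 Δ1=00101111 | 1Δ
t=10: Δ0=00101111 Δ1=01101111 Δ2=01100101 Δ3=11110100 Δ4=11100100 Δ5=11100101 | 5Δ
t=11: Δ0=11100101 Δ1=10100101 | 1Δ
t=12: Δ0=10100101 Δ1=11100101 Δ2=11100111 Δ3=01100111 Δ4=01110110 Δ5=01110111 | 5Δ
t=13: Δ0=01110111 Δ1=00110111 | 1Δ
t=14: Δ0=00110111 Δ1=01110111 Δ2=01111101 Δ3=11101100 Δ4=11111100 Δ5=11111101 | 5Δ
t=15: Δ0=11111101 Δ1=10111101 | 1Δ
t=16: Δ0=10111101 Δ1=11111101 Δ2=11111111 Δ3=01111111 Δ4=01101110 Δ5=01101111 | 5Δ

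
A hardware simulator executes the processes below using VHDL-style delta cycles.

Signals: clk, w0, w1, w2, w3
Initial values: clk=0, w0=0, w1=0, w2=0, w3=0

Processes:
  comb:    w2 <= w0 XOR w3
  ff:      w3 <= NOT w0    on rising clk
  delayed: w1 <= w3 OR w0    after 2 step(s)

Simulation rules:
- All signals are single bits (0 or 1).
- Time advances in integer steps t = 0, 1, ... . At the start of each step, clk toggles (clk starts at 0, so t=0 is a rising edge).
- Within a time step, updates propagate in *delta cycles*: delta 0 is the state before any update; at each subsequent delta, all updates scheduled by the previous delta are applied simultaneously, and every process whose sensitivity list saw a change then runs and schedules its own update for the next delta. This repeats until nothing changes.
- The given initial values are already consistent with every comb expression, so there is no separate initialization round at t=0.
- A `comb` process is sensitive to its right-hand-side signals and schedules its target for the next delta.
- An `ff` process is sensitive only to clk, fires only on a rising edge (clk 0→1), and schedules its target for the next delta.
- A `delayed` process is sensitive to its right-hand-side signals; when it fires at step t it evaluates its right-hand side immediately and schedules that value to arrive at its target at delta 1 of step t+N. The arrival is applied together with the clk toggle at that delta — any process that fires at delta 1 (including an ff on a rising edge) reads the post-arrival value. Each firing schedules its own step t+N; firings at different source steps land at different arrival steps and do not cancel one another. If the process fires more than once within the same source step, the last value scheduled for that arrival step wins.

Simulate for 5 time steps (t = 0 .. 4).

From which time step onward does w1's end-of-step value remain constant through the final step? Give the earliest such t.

2

t=0 Δ0: w3=0 w0=0 w1=0 clk=0 w2=0
  Δ1: clk:0→1
  Δ2: w3:0→1
  Δ3: w2:0→1
  (3Δ to stable)
t=1 Δ0: w3=1 w0=0 w1=0 clk=1 w2=1
  Δ1: clk:1→0
  (1Δ to stable)
t=2 Δ0: w3=1 w0=0 w1=0 clk=0 w2=1
  Δ1: w1:0→1, clk:0→1
  (1Δ to stable)
t=3 Δ0: w3=1 w0=0 w1=1 clk=1 w2=1
  Δ1: clk:1→0
  (1Δ to stable)
t=4 Δ0: w3=1 w0=0 w1=1 clk=0 w2=1
  Δ1: clk:0→1
  (1Δ to stable)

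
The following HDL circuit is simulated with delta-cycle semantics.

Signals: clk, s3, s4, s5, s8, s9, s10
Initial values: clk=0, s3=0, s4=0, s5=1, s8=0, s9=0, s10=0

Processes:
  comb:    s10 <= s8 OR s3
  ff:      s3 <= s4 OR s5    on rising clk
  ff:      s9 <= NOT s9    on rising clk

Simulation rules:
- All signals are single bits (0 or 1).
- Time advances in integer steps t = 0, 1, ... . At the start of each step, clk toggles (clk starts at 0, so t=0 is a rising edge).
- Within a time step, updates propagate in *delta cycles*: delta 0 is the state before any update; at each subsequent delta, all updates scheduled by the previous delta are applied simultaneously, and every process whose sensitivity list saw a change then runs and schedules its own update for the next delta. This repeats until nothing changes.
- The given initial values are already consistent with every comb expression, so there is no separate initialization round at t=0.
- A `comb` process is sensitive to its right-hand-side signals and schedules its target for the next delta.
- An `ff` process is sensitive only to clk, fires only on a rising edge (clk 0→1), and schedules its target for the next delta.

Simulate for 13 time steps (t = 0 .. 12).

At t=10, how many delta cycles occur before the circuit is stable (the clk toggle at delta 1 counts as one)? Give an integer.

2

t=0 Δ0: s8=0 s5=1 clk=0 s9=0 s3=0 s10=0 s4=0
  Δ1: clk:0→1
  Δ2: s9:0→1, s3:0→1
  Δ3: s10:0→1
  (3Δ to stable)
t=1 Δ0: s8=0 s5=1 clk=1 s9=1 s3=1 s10=1 s4=0
  Δ1: clk:1→0
  (1Δ to stable)
t=2 Δ0: s8=0 s5=1 clk=0 s9=1 s3=1 s10=1 s4=0
  Δ1: clk:0→1
  Δ2: s9:1→0
  (2Δ to stable)
t=3 Δ0: s8=0 s5=1 clk=1 s9=0 s3=1 s10=1 s4=0
  Δ1: clk:1→0
  (1Δ to stable)
t=4 Δ0: s8=0 s5=1 clk=0 s9=0 s3=1 s10=1 s4=0
  Δ1: clk:0→1
  Δ2: s9:0→1
  (2Δ to stable)
t=5 Δ0: s8=0 s5=1 clk=1 s9=1 s3=1 s10=1 s4=0
  Δ1: clk:1→0
  (1Δ to stable)
t=6 Δ0: s8=0 s5=1 clk=0 s9=1 s3=1 s10=1 s4=0
  Δ1: clk:0→1
  Δ2: s9:1→0
  (2Δ to stable)
t=7 Δ0: s8=0 s5=1 clk=1 s9=0 s3=1 s10=1 s4=0
  Δ1: clk:1→0
  (1Δ to stable)
t=8 Δ0: s8=0 s5=1 clk=0 s9=0 s3=1 s10=1 s4=0
  Δ1: clk:0→1
  Δ2: s9:0→1
  (2Δ to stable)
t=9 Δ0: s8=0 s5=1 clk=1 s9=1 s3=1 s10=1 s4=0
  Δ1: clk:1→0
  (1Δ to stable)
t=10 Δ0: s8=0 s5=1 clk=0 s9=1 s3=1 s10=1 s4=0
  Δ1: clk:0→1
  Δ2: s9:1→0
  (2Δ to stable)
t=11 Δ0: s8=0 s5=1 clk=1 s9=0 s3=1 s10=1 s4=0
  Δ1: clk:1→0
  (1Δ to stable)
t=12 Δ0: s8=0 s5=1 clk=0 s9=0 s3=1 s10=1 s4=0
  Δ1: clk:0→1
  Δ2: s9:0→1
  (2Δ to stable)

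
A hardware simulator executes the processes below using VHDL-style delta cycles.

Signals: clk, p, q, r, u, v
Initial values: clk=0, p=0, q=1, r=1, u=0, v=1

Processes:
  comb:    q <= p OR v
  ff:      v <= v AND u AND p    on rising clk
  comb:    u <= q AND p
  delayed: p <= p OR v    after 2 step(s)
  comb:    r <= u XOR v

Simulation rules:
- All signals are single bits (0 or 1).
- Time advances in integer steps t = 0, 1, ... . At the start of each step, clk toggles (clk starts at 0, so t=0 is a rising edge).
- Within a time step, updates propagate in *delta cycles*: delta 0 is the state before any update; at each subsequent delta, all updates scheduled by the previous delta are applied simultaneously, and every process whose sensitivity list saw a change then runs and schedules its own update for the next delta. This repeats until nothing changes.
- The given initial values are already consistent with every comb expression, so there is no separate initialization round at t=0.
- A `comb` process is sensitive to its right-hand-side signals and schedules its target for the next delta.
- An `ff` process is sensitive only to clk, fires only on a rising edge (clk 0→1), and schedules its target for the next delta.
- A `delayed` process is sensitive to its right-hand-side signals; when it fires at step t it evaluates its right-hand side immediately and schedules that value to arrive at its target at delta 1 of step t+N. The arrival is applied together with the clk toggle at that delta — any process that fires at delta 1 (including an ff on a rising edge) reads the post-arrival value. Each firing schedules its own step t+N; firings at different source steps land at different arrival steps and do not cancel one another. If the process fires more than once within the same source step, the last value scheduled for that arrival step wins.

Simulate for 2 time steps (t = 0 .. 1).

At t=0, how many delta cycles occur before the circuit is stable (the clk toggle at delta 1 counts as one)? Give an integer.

3

t=0 Δ0: r=1 v=1 u=0 clk=0 p=0 q=1
  Δ1: clk:0→1
  Δ2: v:1→0
  Δ3: r:1→0, q:1→0
  (3Δ to stable)
t=1 Δ0: r=0 v=0 u=0 clk=1 p=0 q=0
  Δ1: clk:1→0
  (1Δ to stable)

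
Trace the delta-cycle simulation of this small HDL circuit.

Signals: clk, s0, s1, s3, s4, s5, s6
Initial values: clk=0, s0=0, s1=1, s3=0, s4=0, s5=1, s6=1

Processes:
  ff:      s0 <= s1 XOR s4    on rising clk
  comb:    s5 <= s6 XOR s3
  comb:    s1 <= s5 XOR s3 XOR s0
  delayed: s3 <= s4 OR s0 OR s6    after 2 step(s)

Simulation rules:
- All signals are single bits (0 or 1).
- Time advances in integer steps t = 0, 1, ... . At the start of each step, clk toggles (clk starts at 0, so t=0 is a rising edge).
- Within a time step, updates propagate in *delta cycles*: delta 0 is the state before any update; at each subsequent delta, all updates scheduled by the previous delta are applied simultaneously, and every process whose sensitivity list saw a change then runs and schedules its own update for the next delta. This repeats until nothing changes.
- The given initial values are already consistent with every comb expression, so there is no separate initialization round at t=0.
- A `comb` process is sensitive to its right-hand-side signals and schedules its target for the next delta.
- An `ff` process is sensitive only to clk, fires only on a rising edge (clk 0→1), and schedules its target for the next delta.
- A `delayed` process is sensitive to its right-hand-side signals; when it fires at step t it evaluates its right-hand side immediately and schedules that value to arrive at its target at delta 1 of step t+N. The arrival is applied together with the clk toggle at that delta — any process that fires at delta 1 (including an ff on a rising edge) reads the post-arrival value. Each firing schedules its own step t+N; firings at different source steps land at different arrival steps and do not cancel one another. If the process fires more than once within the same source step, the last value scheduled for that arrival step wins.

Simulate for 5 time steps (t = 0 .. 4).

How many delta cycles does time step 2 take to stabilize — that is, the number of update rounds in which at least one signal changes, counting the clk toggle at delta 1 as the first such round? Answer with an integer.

t0.Δ0 s0=0 clk=0 s5=1 s6=1 s3=0 s4=0 s1=1
t0.Δ1 s0=0 clk=1 s5=1 s6=1 s3=0 s4=0 s1=1
t0.Δ2 s0=1 clk=1 s5=1 s6=1 s3=0 s4=0 s1=1
t0.Δ3 s0=1 clk=1 s5=1 s6=1 s3=0 s4=0 s1=0
t1.Δ0 s0=1 clk=1 s5=1 s6=1 s3=0 s4=0 s1=0
t1.Δ1 s0=1 clk=0 s5=1 s6=1 s3=0 s4=0 s1=0
t2.Δ0 s0=1 clk=0 s5=1 s6=1 s3=0 s4=0 s1=0
t2.Δ1 s0=1 clk=1 s5=1 s6=1 s3=1 s4=0 s1=0
t2.Δ2 s0=0 clk=1 s5=0 s6=1 s3=1 s4=0 s1=1
t3.Δ0 s0=0 clk=1 s5=0 s6=1 s3=1 s4=0 s1=1
t3.Δ1 s0=0 clk=0 s5=0 s6=1 s3=1 s4=0 s1=1
t4.Δ0 s0=0 clk=0 s5=0 s6=1 s3=1 s4=0 s1=1
t4.Δ1 s0=0 clk=1 s5=0 s6=1 s3=1 s4=0 s1=1
t4.Δ2 s0=1 clk=1 s5=0 s6=1 s3=1 s4=0 s1=1
t4.Δ3 s0=1 clk=1 s5=0 s6=1 s3=1 s4=0 s1=0

2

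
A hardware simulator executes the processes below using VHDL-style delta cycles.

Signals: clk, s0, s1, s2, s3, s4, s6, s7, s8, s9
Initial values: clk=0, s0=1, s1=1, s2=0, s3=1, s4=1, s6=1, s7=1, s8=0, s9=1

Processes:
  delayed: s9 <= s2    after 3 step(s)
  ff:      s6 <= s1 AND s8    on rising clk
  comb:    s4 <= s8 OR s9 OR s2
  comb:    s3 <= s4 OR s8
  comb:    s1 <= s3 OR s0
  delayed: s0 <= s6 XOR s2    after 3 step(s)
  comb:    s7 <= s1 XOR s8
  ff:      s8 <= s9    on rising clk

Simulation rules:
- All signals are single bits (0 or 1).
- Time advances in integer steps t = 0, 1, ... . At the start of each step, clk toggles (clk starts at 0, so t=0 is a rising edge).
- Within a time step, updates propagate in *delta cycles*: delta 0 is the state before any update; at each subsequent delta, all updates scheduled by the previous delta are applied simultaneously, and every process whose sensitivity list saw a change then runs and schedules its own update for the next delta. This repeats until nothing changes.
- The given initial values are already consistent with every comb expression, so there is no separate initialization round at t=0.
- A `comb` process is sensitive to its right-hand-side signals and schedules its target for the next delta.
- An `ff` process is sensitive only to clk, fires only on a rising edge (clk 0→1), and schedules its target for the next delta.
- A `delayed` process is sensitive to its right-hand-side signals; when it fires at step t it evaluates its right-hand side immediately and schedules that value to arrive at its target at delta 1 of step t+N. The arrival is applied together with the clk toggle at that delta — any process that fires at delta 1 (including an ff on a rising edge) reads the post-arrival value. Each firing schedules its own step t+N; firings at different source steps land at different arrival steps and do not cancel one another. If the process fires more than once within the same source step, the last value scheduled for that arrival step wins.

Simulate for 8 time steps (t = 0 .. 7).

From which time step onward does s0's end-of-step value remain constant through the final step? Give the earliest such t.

5

t=0 Δ0: clk=0 s8=0 s1=1 s0=1 s3=1 s2=0 s4=1 s9=1 s6=1 s7=1
  Δ1: clk:0→1
  Δ2: s8:0→1, s6:1→0
  Δ3: s7:1→0
  (3Δ to stable)
t=1 Δ0: clk=1 s8=1 s1=1 s0=1 s3=1 s2=0 s4=1 s9=1 s6=0 s7=0
  Δ1: clk:1→0
  (1Δ to stable)
t=2 Δ0: clk=0 s8=1 s1=1 s0=1 s3=1 s2=0 s4=1 s9=1 s6=0 s7=0
  Δ1: clk:0→1
  Δ2: s6:0→1
  (2Δ to stable)
t=3 Δ0: clk=1 s8=1 s1=1 s0=1 s3=1 s2=0 s4=1 s9=1 s6=1 s7=0
  Δ1: clk:1→0, s0:1→0
  (1Δ to stable)
t=4 Δ0: clk=0 s8=1 s1=1 s0=0 s3=1 s2=0 s4=1 s9=1 s6=1 s7=0
  Δ1: clk:0→1
  (1Δ to stable)
t=5 Δ0: clk=1 s8=1 s1=1 s0=0 s3=1 s2=0 s4=1 s9=1 s6=1 s7=0
  Δ1: clk:1→0, s0:0→1
  (1Δ to stable)
t=6 Δ0: clk=0 s8=1 s1=1 s0=1 s3=1 s2=0 s4=1 s9=1 s6=1 s7=0
  Δ1: clk:0→1
  (1Δ to stable)
t=7 Δ0: clk=1 s8=1 s1=1 s0=1 s3=1 s2=0 s4=1 s9=1 s6=1 s7=0
  Δ1: clk:1→0
  (1Δ to stable)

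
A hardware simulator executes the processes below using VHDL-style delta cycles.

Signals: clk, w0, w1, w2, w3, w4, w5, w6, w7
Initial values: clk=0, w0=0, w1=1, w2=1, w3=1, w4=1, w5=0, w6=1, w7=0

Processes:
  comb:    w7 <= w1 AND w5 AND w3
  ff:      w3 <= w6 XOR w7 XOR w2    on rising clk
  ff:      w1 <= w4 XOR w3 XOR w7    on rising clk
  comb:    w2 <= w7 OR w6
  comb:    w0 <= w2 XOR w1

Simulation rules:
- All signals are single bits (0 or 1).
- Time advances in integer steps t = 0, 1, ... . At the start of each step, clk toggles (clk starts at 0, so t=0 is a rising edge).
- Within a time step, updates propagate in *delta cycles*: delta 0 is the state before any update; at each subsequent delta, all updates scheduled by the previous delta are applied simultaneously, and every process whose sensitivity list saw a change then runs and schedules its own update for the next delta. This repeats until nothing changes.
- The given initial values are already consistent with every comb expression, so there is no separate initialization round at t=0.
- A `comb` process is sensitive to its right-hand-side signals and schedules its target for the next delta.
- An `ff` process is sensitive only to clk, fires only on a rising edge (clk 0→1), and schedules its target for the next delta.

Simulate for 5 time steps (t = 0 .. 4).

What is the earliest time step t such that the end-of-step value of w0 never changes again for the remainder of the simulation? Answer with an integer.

t=0 Δ0: clk=0 w0=0 w6=1 w4=1 w5=0 w1=1 w3=1 w2=1 w7=0
  Δ1: clk:0→1
  Δ2: w1:1→0, w3:1→0
  Δ3: w0:0→1
  (3Δ to stable)
t=1 Δ0: clk=1 w0=1 w6=1 w4=1 w5=0 w1=0 w3=0 w2=1 w7=0
  Δ1: clk:1→0
  (1Δ to stable)
t=2 Δ0: clk=0 w0=1 w6=1 w4=1 w5=0 w1=0 w3=0 w2=1 w7=0
  Δ1: clk:0→1
  Δ2: w1:0→1
  Δ3: w0:1→0
  (3Δ to stable)
t=3 Δ0: clk=1 w0=0 w6=1 w4=1 w5=0 w1=1 w3=0 w2=1 w7=0
  Δ1: clk:1→0
  (1Δ to stable)
t=4 Δ0: clk=0 w0=0 w6=1 w4=1 w5=0 w1=1 w3=0 w2=1 w7=0
  Δ1: clk:0→1
  (1Δ to stable)

2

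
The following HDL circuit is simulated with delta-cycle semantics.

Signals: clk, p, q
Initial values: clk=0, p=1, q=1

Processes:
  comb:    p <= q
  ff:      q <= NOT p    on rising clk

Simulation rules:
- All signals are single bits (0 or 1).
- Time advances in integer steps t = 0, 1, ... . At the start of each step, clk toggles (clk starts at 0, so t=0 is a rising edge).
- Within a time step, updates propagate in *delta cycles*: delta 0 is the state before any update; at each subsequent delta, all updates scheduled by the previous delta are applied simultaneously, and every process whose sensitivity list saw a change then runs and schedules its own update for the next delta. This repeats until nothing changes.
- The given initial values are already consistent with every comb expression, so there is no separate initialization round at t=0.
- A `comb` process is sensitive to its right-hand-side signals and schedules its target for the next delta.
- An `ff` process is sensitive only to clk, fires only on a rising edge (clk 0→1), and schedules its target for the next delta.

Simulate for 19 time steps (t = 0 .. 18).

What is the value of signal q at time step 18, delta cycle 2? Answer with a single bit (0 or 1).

[bits: p,clk,q]
t=0: Δ0=101 Δ1=111 Δ2=110 Δ3=010 | 3Δ
t=1: Δ0=010 Δ1=000 | 1Δ
t=2: Δ0=000 Δ1=010 Δ2=011 Δ3=111 | 3Δ
t=3: Δ0=111 Δ1=101 | 1Δ
t=4: Δ0=101 Δ1=111 Δ2=110 Δ3=010 | 3Δ
t=5: Δ0=010 Δ1=000 | 1Δ
t=6: Δ0=000 Δ1=010 Δ2=011 Δ3=111 | 3Δ
t=7: Δ0=111 Δ1=101 | 1Δ
t=8: Δ0=101 Δ1=111 Δ2=110 Δ3=010 | 3Δ
t=9: Δ0=010 Δ1=000 | 1Δ
t=10: Δ0=000 Δ1=010 Δ2=011 Δ3=111 | 3Δ
t=11: Δ0=111 Δ1=101 | 1Δ
t=12: Δ0=101 Δ1=111 Δ2=110 Δ3=010 | 3Δ
t=13: Δ0=010 Δ1=000 | 1Δ
t=14: Δ0=000 Δ1=010 Δ2=011 Δ3=111 | 3Δ
t=15: Δ0=111 Δ1=101 | 1Δ
t=16: Δ0=101 Δ1=111 Δ2=110 Δ3=010 | 3Δ
t=17: Δ0=010 Δ1=000 | 1Δ
t=18: Δ0=000 Δ1=010 Δ2=011 Δ3=111 | 3Δ

1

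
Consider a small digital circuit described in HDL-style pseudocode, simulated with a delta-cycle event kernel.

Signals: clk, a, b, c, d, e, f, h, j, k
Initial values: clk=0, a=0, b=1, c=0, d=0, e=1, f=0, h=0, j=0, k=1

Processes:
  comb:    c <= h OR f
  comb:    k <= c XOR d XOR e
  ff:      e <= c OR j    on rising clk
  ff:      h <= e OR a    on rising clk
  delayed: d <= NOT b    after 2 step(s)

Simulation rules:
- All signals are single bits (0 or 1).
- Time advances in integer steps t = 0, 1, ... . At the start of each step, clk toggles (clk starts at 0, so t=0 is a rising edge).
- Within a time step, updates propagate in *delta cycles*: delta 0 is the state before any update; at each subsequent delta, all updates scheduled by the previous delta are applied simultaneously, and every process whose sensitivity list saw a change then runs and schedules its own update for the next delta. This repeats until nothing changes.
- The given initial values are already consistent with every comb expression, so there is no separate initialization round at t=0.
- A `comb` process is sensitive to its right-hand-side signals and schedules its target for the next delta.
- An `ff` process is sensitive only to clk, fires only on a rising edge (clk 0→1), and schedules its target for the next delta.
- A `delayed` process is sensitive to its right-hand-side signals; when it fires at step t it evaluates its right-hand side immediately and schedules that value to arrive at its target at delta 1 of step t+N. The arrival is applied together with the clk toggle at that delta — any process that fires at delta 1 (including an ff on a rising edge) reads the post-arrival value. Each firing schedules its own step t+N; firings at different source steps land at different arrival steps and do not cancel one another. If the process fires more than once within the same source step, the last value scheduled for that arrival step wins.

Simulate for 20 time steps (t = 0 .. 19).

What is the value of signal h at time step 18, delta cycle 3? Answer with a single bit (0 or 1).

t0.Δ0 c=0 k=1 f=0 a=0 e=1 b=1 h=0 d=0 clk=0 j=0
t0.Δ1 c=0 k=1 f=0 a=0 e=1 b=1 h=0 d=0 clk=1 j=0
t0.Δ2 c=0 k=1 f=0 a=0 e=0 b=1 h=1 d=0 clk=1 j=0
t0.Δ3 c=1 k=0 f=0 a=0 e=0 b=1 h=1 d=0 clk=1 j=0
t0.Δ4 c=1 k=1 f=0 a=0 e=0 b=1 h=1 d=0 clk=1 j=0
t1.Δ0 c=1 k=1 f=0 a=0 e=0 b=1 h=1 d=0 clk=1 j=0
t1.Δ1 c=1 k=1 f=0 a=0 e=0 b=1 h=1 d=0 clk=0 j=0
t2.Δ0 c=1 k=1 f=0 a=0 e=0 b=1 h=1 d=0 clk=0 j=0
t2.Δ1 c=1 k=1 f=0 a=0 e=0 b=1 h=1 d=0 clk=1 j=0
t2.Δ2 c=1 k=1 f=0 a=0 e=1 b=1 h=0 d=0 clk=1 j=0
t2.Δ3 c=0 k=0 f=0 a=0 e=1 b=1 h=0 d=0 clk=1 j=0
t2.Δ4 c=0 k=1 f=0 a=0 e=1 b=1 h=0 d=0 clk=1 j=0
t3.Δ0 c=0 k=1 f=0 a=0 e=1 b=1 h=0 d=0 clk=1 j=0
t3.Δ1 c=0 k=1 f=0 a=0 e=1 b=1 h=0 d=0 clk=0 j=0
t4.Δ0 c=0 k=1 f=0 a=0 e=1 b=1 h=0 d=0 clk=0 j=0
t4.Δ1 c=0 k=1 f=0 a=0 e=1 b=1 h=0 d=0 clk=1 j=0
t4.Δ2 c=0 k=1 f=0 a=0 e=0 b=1 h=1 d=0 clk=1 j=0
t4.Δ3 c=1 k=0 f=0 a=0 e=0 b=1 h=1 d=0 clk=1 j=0
t4.Δ4 c=1 k=1 f=0 a=0 e=0 b=1 h=1 d=0 clk=1 j=0
t5.Δ0 c=1 k=1 f=0 a=0 e=0 b=1 h=1 d=0 clk=1 j=0
t5.Δ1 c=1 k=1 f=0 a=0 e=0 b=1 h=1 d=0 clk=0 j=0
t6.Δ0 c=1 k=1 f=0 a=0 e=0 b=1 h=1 d=0 clk=0 j=0
t6.Δ1 c=1 k=1 f=0 a=0 e=0 b=1 h=1 d=0 clk=1 j=0
t6.Δ2 c=1 k=1 f=0 a=0 e=1 b=1 h=0 d=0 clk=1 j=0
t6.Δ3 c=0 k=0 f=0 a=0 e=1 b=1 h=0 d=0 clk=1 j=0
t6.Δ4 c=0 k=1 f=0 a=0 e=1 b=1 h=0 d=0 clk=1 j=0
t7.Δ0 c=0 k=1 f=0 a=0 e=1 b=1 h=0 d=0 clk=1 j=0
t7.Δ1 c=0 k=1 f=0 a=0 e=1 b=1 h=0 d=0 clk=0 j=0
t8.Δ0 c=0 k=1 f=0 a=0 e=1 b=1 h=0 d=0 clk=0 j=0
t8.Δ1 c=0 k=1 f=0 a=0 e=1 b=1 h=0 d=0 clk=1 j=0
t8.Δ2 c=0 k=1 f=0 a=0 e=0 b=1 h=1 d=0 clk=1 j=0
t8.Δ3 c=1 k=0 f=0 a=0 e=0 b=1 h=1 d=0 clk=1 j=0
t8.Δ4 c=1 k=1 f=0 a=0 e=0 b=1 h=1 d=0 clk=1 j=0
t9.Δ0 c=1 k=1 f=0 a=0 e=0 b=1 h=1 d=0 clk=1 j=0
t9.Δ1 c=1 k=1 f=0 a=0 e=0 b=1 h=1 d=0 clk=0 j=0
t10.Δ0 c=1 k=1 f=0 a=0 e=0 b=1 h=1 d=0 clk=0 j=0
t10.Δ1 c=1 k=1 f=0 a=0 e=0 b=1 h=1 d=0 clk=1 j=0
t10.Δ2 c=1 k=1 f=0 a=0 e=1 b=1 h=0 d=0 clk=1 j=0
t10.Δ3 c=0 k=0 f=0 a=0 e=1 b=1 h=0 d=0 clk=1 j=0
t10.Δ4 c=0 k=1 f=0 a=0 e=1 b=1 h=0 d=0 clk=1 j=0
t11.Δ0 c=0 k=1 f=0 a=0 e=1 b=1 h=0 d=0 clk=1 j=0
t11.Δ1 c=0 k=1 f=0 a=0 e=1 b=1 h=0 d=0 clk=0 j=0
t12.Δ0 c=0 k=1 f=0 a=0 e=1 b=1 h=0 d=0 clk=0 j=0
t12.Δ1 c=0 k=1 f=0 a=0 e=1 b=1 h=0 d=0 clk=1 j=0
t12.Δ2 c=0 k=1 f=0 a=0 e=0 b=1 h=1 d=0 clk=1 j=0
t12.Δ3 c=1 k=0 f=0 a=0 e=0 b=1 h=1 d=0 clk=1 j=0
t12.Δ4 c=1 k=1 f=0 a=0 e=0 b=1 h=1 d=0 clk=1 j=0
t13.Δ0 c=1 k=1 f=0 a=0 e=0 b=1 h=1 d=0 clk=1 j=0
t13.Δ1 c=1 k=1 f=0 a=0 e=0 b=1 h=1 d=0 clk=0 j=0
t14.Δ0 c=1 k=1 f=0 a=0 e=0 b=1 h=1 d=0 clk=0 j=0
t14.Δ1 c=1 k=1 f=0 a=0 e=0 b=1 h=1 d=0 clk=1 j=0
t14.Δ2 c=1 k=1 f=0 a=0 e=1 b=1 h=0 d=0 clk=1 j=0
t14.Δ3 c=0 k=0 f=0 a=0 e=1 b=1 h=0 d=0 clk=1 j=0
t14.Δ4 c=0 k=1 f=0 a=0 e=1 b=1 h=0 d=0 clk=1 j=0
t15.Δ0 c=0 k=1 f=0 a=0 e=1 b=1 h=0 d=0 clk=1 j=0
t15.Δ1 c=0 k=1 f=0 a=0 e=1 b=1 h=0 d=0 clk=0 j=0
t16.Δ0 c=0 k=1 f=0 a=0 e=1 b=1 h=0 d=0 clk=0 j=0
t16.Δ1 c=0 k=1 f=0 a=0 e=1 b=1 h=0 d=0 clk=1 j=0
t16.Δ2 c=0 k=1 f=0 a=0 e=0 b=1 h=1 d=0 clk=1 j=0
t16.Δ3 c=1 k=0 f=0 a=0 e=0 b=1 h=1 d=0 clk=1 j=0
t16.Δ4 c=1 k=1 f=0 a=0 e=0 b=1 h=1 d=0 clk=1 j=0
t17.Δ0 c=1 k=1 f=0 a=0 e=0 b=1 h=1 d=0 clk=1 j=0
t17.Δ1 c=1 k=1 f=0 a=0 e=0 b=1 h=1 d=0 clk=0 j=0
t18.Δ0 c=1 k=1 f=0 a=0 e=0 b=1 h=1 d=0 clk=0 j=0
t18.Δ1 c=1 k=1 f=0 a=0 e=0 b=1 h=1 d=0 clk=1 j=0
t18.Δ2 c=1 k=1 f=0 a=0 e=1 b=1 h=0 d=0 clk=1 j=0
t18.Δ3 c=0 k=0 f=0 a=0 e=1 b=1 h=0 d=0 clk=1 j=0
t18.Δ4 c=0 k=1 f=0 a=0 e=1 b=1 h=0 d=0 clk=1 j=0
t19.Δ0 c=0 k=1 f=0 a=0 e=1 b=1 h=0 d=0 clk=1 j=0
t19.Δ1 c=0 k=1 f=0 a=0 e=1 b=1 h=0 d=0 clk=0 j=0

0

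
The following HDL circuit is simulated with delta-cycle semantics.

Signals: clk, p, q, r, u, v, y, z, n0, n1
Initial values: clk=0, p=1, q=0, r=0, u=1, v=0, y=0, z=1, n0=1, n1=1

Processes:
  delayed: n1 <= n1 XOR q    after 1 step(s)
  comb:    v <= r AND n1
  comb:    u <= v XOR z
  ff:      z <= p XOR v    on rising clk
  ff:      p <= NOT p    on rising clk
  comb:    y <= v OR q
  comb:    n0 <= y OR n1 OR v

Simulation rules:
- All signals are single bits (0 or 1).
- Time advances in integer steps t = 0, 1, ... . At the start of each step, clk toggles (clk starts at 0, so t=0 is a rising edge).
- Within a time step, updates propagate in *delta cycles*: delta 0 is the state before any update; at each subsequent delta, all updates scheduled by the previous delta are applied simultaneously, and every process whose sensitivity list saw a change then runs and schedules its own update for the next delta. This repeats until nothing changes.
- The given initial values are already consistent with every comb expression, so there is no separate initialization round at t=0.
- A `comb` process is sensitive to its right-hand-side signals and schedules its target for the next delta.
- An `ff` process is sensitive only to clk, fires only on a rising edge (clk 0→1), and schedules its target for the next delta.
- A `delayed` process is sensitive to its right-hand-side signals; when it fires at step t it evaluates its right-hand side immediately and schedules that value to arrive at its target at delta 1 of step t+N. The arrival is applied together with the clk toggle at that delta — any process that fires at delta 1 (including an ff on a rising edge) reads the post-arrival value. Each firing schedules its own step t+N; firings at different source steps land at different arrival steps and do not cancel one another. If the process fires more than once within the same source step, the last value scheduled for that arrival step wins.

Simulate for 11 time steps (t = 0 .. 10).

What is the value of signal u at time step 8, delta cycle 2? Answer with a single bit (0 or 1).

0

t=0 Δ0: n0=1 v=0 n1=1 q=0 r=0 u=1 p=1 clk=0 y=0 z=1
  Δ1: clk:0→1
  Δ2: p:1→0
  (2Δ to stable)
t=1 Δ0: n0=1 v=0 n1=1 q=0 r=0 u=1 p=0 clk=1 y=0 z=1
  Δ1: clk:1→0
  (1Δ to stable)
t=2 Δ0: n0=1 v=0 n1=1 q=0 r=0 u=1 p=0 clk=0 y=0 z=1
  Δ1: clk:0→1
  Δ2: p:0→1, z:1→0
  Δ3: u:1→0
  (3Δ to stable)
t=3 Δ0: n0=1 v=0 n1=1 q=0 r=0 u=0 p=1 clk=1 y=0 z=0
  Δ1: clk:1→0
  (1Δ to stable)
t=4 Δ0: n0=1 v=0 n1=1 q=0 r=0 u=0 p=1 clk=0 y=0 z=0
  Δ1: clk:0→1
  Δ2: p:1→0, z:0→1
  Δ3: u:0→1
  (3Δ to stable)
t=5 Δ0: n0=1 v=0 n1=1 q=0 r=0 u=1 p=0 clk=1 y=0 z=1
  Δ1: clk:1→0
  (1Δ to stable)
t=6 Δ0: n0=1 v=0 n1=1 q=0 r=0 u=1 p=0 clk=0 y=0 z=1
  Δ1: clk:0→1
  Δ2: p:0→1, z:1→0
  Δ3: u:1→0
  (3Δ to stable)
t=7 Δ0: n0=1 v=0 n1=1 q=0 r=0 u=0 p=1 clk=1 y=0 z=0
  Δ1: clk:1→0
  (1Δ to stable)
t=8 Δ0: n0=1 v=0 n1=1 q=0 r=0 u=0 p=1 clk=0 y=0 z=0
  Δ1: clk:0→1
  Δ2: p:1→0, z:0→1
  Δ3: u:0→1
  (3Δ to stable)
t=9 Δ0: n0=1 v=0 n1=1 q=0 r=0 u=1 p=0 clk=1 y=0 z=1
  Δ1: clk:1→0
  (1Δ to stable)
t=10 Δ0: n0=1 v=0 n1=1 q=0 r=0 u=1 p=0 clk=0 y=0 z=1
  Δ1: clk:0→1
  Δ2: p:0→1, z:1→0
  Δ3: u:1→0
  (3Δ to stable)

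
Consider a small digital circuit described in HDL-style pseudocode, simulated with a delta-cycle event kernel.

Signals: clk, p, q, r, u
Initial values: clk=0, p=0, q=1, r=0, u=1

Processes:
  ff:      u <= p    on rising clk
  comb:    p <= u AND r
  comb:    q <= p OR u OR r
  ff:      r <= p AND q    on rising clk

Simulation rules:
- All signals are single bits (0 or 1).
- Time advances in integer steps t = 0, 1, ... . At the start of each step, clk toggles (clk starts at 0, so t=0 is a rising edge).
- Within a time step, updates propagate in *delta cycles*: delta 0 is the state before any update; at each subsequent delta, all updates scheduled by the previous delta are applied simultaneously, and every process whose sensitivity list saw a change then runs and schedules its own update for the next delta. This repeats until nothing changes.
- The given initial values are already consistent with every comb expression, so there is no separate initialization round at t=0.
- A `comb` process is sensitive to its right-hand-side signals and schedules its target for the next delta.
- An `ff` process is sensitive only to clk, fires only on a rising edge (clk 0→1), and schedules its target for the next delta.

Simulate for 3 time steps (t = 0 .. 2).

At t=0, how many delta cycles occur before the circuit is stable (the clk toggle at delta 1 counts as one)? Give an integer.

3

t=0 Δ0: clk=0 q=1 p=0 r=0 u=1
  Δ1: clk:0→1
  Δ2: u:1→0
  Δ3: q:1→0
  (3Δ to stable)
t=1 Δ0: clk=1 q=0 p=0 r=0 u=0
  Δ1: clk:1→0
  (1Δ to stable)
t=2 Δ0: clk=0 q=0 p=0 r=0 u=0
  Δ1: clk:0→1
  (1Δ to stable)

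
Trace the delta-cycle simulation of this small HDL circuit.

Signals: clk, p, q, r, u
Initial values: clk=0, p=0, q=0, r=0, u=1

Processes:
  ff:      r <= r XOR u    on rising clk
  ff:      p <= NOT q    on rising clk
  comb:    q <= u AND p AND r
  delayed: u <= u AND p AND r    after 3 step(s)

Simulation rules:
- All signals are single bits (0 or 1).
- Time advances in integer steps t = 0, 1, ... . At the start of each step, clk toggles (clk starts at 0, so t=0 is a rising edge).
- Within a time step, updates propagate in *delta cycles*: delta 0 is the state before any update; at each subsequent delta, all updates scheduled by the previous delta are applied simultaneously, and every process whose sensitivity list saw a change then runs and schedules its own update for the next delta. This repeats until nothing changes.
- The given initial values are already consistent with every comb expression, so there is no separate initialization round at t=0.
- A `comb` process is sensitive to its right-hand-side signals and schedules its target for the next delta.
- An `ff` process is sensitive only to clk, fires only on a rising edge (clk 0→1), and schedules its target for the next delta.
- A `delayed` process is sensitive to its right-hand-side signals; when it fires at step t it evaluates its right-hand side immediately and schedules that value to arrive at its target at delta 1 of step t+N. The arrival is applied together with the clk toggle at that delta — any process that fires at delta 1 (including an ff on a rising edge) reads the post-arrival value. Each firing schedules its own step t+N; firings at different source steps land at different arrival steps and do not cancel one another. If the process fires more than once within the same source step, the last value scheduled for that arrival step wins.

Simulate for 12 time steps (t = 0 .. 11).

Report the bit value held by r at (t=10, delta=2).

0

[bits: p,r,q,u,clk]
t=0: Δ0=00010 Δ1=00011 Δ2=11011 Δ3=11111 | 3Δ
t=1: Δ0=11111 Δ1=11110 | 1Δ
t=2: Δ0=11110 Δ1=11111 Δ2=00111 Δ3=00011 | 3Δ
t=3: Δ0=00011 Δ1=00010 | 1Δ
t=4: Δ0=00010 Δ1=00011 Δ2=11011 Δ3=11111 | 3Δ
t=5: Δ0=11111 Δ1=11100 Δ2=11000 | 2Δ
t=6: Δ0=11000 Δ1=11001 | 1Δ
t=7: Δ0=11001 Δ1=11010 Δ2=11110 | 2Δ
t=8: Δ0=11110 Δ1=11101 Δ2=01001 | 2Δ
t=9: Δ0=01001 Δ1=01000 | 1Δ
t=10: Δ0=01000 Δ1=01011 Δ2=10011 | 2Δ
t=11: Δ0=10011 Δ1=10000 | 1Δ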